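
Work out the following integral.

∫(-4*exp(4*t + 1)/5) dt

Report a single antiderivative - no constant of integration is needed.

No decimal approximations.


Answer: -exp(4*t + 1)/5.


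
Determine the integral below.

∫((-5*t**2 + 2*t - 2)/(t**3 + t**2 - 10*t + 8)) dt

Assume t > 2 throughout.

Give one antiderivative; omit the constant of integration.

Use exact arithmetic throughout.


Answer: -3*log(t - 2) + log(t - 1) - 3*log(t + 4).


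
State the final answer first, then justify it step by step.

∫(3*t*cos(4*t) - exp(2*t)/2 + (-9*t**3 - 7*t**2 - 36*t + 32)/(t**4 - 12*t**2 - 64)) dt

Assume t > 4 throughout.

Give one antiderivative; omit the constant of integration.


The answer is 3*t*sin(4*t)/4 - exp(2*t)/4 - 5*log(t - 4) - 4*log(t + 4) + 3*cos(4*t)/16 - 3*atan(t/2)/2.
Step 1. Rewrite: now ∫(3*t*cos(4*t)) dt + ∫((-9*t**3 - 7*t**2 - 36*t + 32)/(t**4 - 12*t**2 - 64)) dt + ∫(-exp(2*t)/2) dt.
Step 2. Evaluate the standard form: now -exp(2*t)/4 + ∫(3*t*cos(4*t)) dt + ∫((-9*t**3 - 7*t**2 - 36*t + 32)/(t**4 - 12*t**2 - 64)) dt.
Step 3. Integrate ∫(3*t*cos(4*t)) dt by parts with u = t, dv = (3*cos(4*t)) dt, so v = 3*sin(4*t)/4: now 3*t*sin(4*t)/4 - exp(2*t)/4 + ∫((-9*t**3 - 7*t**2 - 36*t + 32)/(t**4 - 12*t**2 - 64)) dt + ∫(-3*sin(4*t)/4) dt.
Step 4. Evaluate the standard form: now 3*t*sin(4*t)/4 - exp(2*t)/4 + 3*cos(4*t)/16 + ∫((-9*t**3 - 7*t**2 - 36*t + 32)/(t**4 - 12*t**2 - 64)) dt.
Step 5. Decompose ∫((-9*t**3 - 7*t**2 - 36*t + 32)/(t**4 - 12*t**2 - 64)) dt by partial fractions, (-9*t**3 - 7*t**2 - 36*t + 32)/(t**4 - 12*t**2 - 64) = -3/(t**2 + 4) - 4/(t + 4) - 5/(t - 4): now 3*t*sin(4*t)/4 - exp(2*t)/4 + 3*cos(4*t)/16 + ∫(-5/(t - 4)) dt + ∫(-4/(t + 4)) dt + ∫(-3/(t**2 + 4)) dt.
Step 6. Evaluate the standard form [assuming t > 4]: now 3*t*sin(4*t)/4 - exp(2*t)/4 - 5*log(t - 4) + 3*cos(4*t)/16 + ∫(-4/(t + 4)) dt + ∫(-3/(t**2 + 4)) dt.
Step 7. Evaluate the standard form [assuming t > -4]: now 3*t*sin(4*t)/4 - exp(2*t)/4 - 5*log(t - 4) - 4*log(t + 4) + 3*cos(4*t)/16 + ∫(-3/(t**2 + 4)) dt.
Step 8. Evaluate the standard form: now 3*t*sin(4*t)/4 - exp(2*t)/4 - 5*log(t - 4) - 4*log(t + 4) + 3*cos(4*t)/16 - 3*atan(t/2)/2.
Answer: 3*t*sin(4*t)/4 - exp(2*t)/4 - 5*log(t - 4) - 4*log(t + 4) + 3*cos(4*t)/16 - 3*atan(t/2)/2.


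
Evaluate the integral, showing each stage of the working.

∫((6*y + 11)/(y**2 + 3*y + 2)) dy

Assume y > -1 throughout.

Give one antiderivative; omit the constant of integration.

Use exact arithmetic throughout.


Step 1. Decompose ∫((6*y + 11)/(y**2 + 3*y + 2)) dy by partial fractions, (6*y + 11)/(y**2 + 3*y + 2) = 1/(y + 2) + 5/(y + 1): now ∫(5/(y + 1)) dy + ∫(1/(y + 2)) dy.
Step 2. Evaluate the standard form [assuming y > -2]: now log(y + 2) + ∫(5/(y + 1)) dy.
Step 3. Evaluate the standard form [assuming y > -1]: now 5*log(y + 1) + log(y + 2).
Answer: 5*log(y + 1) + log(y + 2).


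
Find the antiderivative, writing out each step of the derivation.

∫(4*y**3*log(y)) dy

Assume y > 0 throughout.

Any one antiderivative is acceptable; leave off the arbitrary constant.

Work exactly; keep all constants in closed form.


Step 1. Integrate ∫(4*y**3*log(y)) dy by parts with u = log(y), dv = (4*y**3) dy, so v = y**4 [assuming y > 0]: now y**4*log(y) + ∫(-y**3) dy.
Step 2. Evaluate the standard form: now y**4*log(y) - y**4/4.
Answer: y**4*log(y) - y**4/4.


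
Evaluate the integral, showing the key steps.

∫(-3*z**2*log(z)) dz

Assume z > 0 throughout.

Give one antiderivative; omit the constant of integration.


Step 1. Integrate ∫(-3*z**2*log(z)) dz by parts with u = log(z), dv = (-3*z**2) dz, so v = -z**3 [assuming z > 0]: now -z**3*log(z) + ∫(z**2) dz.
Step 2. Evaluate the standard form: now -z**3*log(z) + z**3/3.
Answer: -z**3*log(z) + z**3/3.


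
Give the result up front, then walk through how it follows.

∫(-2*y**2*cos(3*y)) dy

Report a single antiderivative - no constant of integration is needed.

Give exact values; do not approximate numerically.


The answer is -2*y**2*sin(3*y)/3 - 4*y*cos(3*y)/9 + 4*sin(3*y)/27.
Step 1. Integrate ∫(-2*y**2*cos(3*y)) dy by parts with u = y**2, dv = (-2*cos(3*y)) dy, so v = -2*sin(3*y)/3: now -2*y**2*sin(3*y)/3 + ∫(4*y*sin(3*y)/3) dy.
Step 2. Integrate ∫(4*y*sin(3*y)/3) dy by parts with u = y, dv = (4*sin(3*y)/3) dy, so v = -4*cos(3*y)/9: now -2*y**2*sin(3*y)/3 - 4*y*cos(3*y)/9 + ∫(4*cos(3*y)/9) dy.
Step 3. Evaluate the standard form: now -2*y**2*sin(3*y)/3 - 4*y*cos(3*y)/9 + 4*sin(3*y)/27.
Answer: -2*y**2*sin(3*y)/3 - 4*y*cos(3*y)/9 + 4*sin(3*y)/27.


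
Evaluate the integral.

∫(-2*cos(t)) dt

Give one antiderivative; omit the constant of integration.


Answer: -2*sin(t).


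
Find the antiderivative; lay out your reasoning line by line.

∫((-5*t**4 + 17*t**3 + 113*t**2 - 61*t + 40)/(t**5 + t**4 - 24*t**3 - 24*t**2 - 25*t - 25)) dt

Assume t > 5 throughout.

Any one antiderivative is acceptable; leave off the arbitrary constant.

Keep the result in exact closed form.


Step 1. Decompose ∫((-5*t**4 + 17*t**3 + 113*t**2 - 61*t + 40)/(t**5 + t**4 - 24*t**3 - 24*t**2 - 25*t - 25)) dt by partial fractions, (-5*t**4 + 17*t**3 + 113*t**2 - 61*t + 40)/(t**5 + t**4 - 24*t**3 - 24*t**2 - 25*t - 25) = 3/(t**2 + 1) - 2/(t + 5) - 4/(t + 1) + 1/(t - 5): now ∫(1/(t - 5)) dt + ∫(-4/(t + 1)) dt + ∫(-2/(t + 5)) dt + ∫(3/(t**2 + 1)) dt.
Step 2. Evaluate the standard form [assuming t > 5]: now log(t - 5) + ∫(-4/(t + 1)) dt + ∫(-2/(t + 5)) dt + ∫(3/(t**2 + 1)) dt.
Step 3. Evaluate the standard form [assuming t > -5]: now log(t - 5) - 2*log(t + 5) + ∫(-4/(t + 1)) dt + ∫(3/(t**2 + 1)) dt.
Step 4. Evaluate the standard form [assuming t > -1]: now log(t - 5) - 4*log(t + 1) - 2*log(t + 5) + ∫(3/(t**2 + 1)) dt.
Step 5. Evaluate the standard form: now log(t - 5) - 4*log(t + 1) - 2*log(t + 5) + 3*atan(t).
Answer: log(t - 5) - 4*log(t + 1) - 2*log(t + 5) + 3*atan(t).


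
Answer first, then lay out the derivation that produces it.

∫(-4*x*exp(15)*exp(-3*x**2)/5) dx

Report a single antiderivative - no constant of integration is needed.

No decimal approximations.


The answer is 2*exp(15 - 3*x**2)/15.
Step 1. Substitute u = x**2 - 5, turning ∫(-4*x*exp(15)*exp(-3*x**2)/5) dx into ∫(-2*exp(-3*u)/5) du: now ∫(-2*exp(-3*u)/5) du.
Step 2. Evaluate the standard form: now 2*exp(-3*u)/15.
Step 3. Substitute back u = x**2 - 5: now 2*exp(15 - 3*x**2)/15.
Answer: 2*exp(15 - 3*x**2)/15.


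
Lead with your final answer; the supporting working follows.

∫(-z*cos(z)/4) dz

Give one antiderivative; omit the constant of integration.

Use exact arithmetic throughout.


The answer is -z*sin(z)/4 - cos(z)/4.
Step 1. Integrate ∫(-z*cos(z)/4) dz by parts with u = z, dv = (-cos(z)/4) dz, so v = -sin(z)/4: now -z*sin(z)/4 + ∫(sin(z)/4) dz.
Step 2. Evaluate the standard form: now -z*sin(z)/4 - cos(z)/4.
Answer: -z*sin(z)/4 - cos(z)/4.


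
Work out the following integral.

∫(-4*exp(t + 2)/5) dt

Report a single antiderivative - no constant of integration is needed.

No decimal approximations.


Answer: -4*exp(t + 2)/5.


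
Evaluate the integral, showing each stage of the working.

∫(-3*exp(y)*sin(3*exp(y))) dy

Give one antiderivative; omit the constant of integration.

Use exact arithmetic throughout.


Step 1. Substitute u = exp(y), turning ∫(-3*exp(y)*sin(3*exp(y))) dy into ∫(-3*sin(3*u)) du: now ∫(-3*sin(3*u)) du.
Step 2. Evaluate the standard form: now cos(3*u).
Step 3. Substitute back u = exp(y): now cos(3*exp(y)).
Answer: cos(3*exp(y)).


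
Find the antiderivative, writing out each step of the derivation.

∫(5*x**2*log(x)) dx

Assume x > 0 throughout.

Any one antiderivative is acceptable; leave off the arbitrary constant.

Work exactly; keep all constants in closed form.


Step 1. Integrate ∫(5*x**2*log(x)) dx by parts with u = log(x), dv = (5*x**2) dx, so v = 5*x**3/3 [assuming x > 0]: now 5*x**3*log(x)/3 + ∫(-5*x**2/3) dx.
Step 2. Evaluate the standard form: now 5*x**3*log(x)/3 - 5*x**3/9.
Answer: 5*x**3*log(x)/3 - 5*x**3/9.


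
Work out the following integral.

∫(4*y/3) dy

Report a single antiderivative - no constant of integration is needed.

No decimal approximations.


Answer: 2*y**2/3.


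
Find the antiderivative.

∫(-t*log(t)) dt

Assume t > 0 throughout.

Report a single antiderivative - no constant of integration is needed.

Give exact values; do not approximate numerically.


Answer: -t**2*log(t)/2 + t**2/4.


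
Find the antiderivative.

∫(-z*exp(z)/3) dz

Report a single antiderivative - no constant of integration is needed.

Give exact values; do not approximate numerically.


Answer: -z*exp(z)/3 + exp(z)/3.


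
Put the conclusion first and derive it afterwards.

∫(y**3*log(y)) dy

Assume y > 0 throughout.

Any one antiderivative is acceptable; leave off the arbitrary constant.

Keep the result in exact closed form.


The answer is y**4*log(y)/4 - y**4/16.
Step 1. Integrate ∫(y**3*log(y)) dy by parts with u = log(y), dv = (y**3) dy, so v = y**4/4 [assuming y > 0]: now y**4*log(y)/4 + ∫(-y**3/4) dy.
Step 2. Evaluate the standard form: now y**4*log(y)/4 - y**4/16.
Answer: y**4*log(y)/4 - y**4/16.


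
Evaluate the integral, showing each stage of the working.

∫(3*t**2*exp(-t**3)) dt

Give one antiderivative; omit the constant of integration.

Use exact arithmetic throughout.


Step 1. Substitute u = t**3, turning ∫(3*t**2*exp(-t**3)) dt into ∫(exp(-u)) du: now ∫(exp(-u)) du.
Step 2. Evaluate the standard form: now -exp(-u).
Step 3. Substitute back u = t**3: now -exp(-t**3).
Answer: -exp(-t**3).


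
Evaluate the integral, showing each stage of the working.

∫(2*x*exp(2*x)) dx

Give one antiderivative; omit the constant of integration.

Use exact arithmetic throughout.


Step 1. Integrate ∫(2*x*exp(2*x)) dx by parts with u = x, dv = (2*exp(2*x)) dx, so v = exp(2*x): now x*exp(2*x) + ∫(-exp(2*x)) dx.
Step 2. Evaluate the standard form: now x*exp(2*x) - exp(2*x)/2.
Answer: x*exp(2*x) - exp(2*x)/2.


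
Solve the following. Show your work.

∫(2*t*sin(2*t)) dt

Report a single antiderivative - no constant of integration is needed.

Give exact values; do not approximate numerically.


Step 1. Integrate ∫(2*t*sin(2*t)) dt by parts with u = t, dv = (2*sin(2*t)) dt, so v = -cos(2*t): now -t*cos(2*t) + ∫(cos(2*t)) dt.
Step 2. Evaluate the standard form: now -t*cos(2*t) + sin(2*t)/2.
Answer: -t*cos(2*t) + sin(2*t)/2.


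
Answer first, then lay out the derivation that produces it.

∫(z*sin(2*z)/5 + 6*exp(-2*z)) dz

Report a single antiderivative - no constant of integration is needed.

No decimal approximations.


The answer is -z*cos(2*z)/10 + sin(2*z)/20 - 3*exp(-2*z).
Step 1. Rewrite: now ∫(z*sin(2*z)/5) dz + ∫(6*exp(-2*z)) dz.
Step 2. Evaluate the standard form: now ∫(z*sin(2*z)/5) dz - 3*exp(-2*z).
Step 3. Integrate ∫(z*sin(2*z)/5) dz by parts with u = z, dv = (sin(2*z)/5) dz, so v = -cos(2*z)/10: now -z*cos(2*z)/10 + ∫(cos(2*z)/10) dz - 3*exp(-2*z).
Step 4. Evaluate the standard form: now -z*cos(2*z)/10 + sin(2*z)/20 - 3*exp(-2*z).
Answer: -z*cos(2*z)/10 + sin(2*z)/20 - 3*exp(-2*z).


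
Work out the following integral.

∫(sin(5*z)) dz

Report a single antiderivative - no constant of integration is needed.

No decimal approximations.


Answer: -cos(5*z)/5.


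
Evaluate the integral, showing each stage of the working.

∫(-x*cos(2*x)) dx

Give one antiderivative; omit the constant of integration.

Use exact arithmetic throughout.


Step 1. Integrate ∫(-x*cos(2*x)) dx by parts with u = x, dv = (-cos(2*x)) dx, so v = -sin(2*x)/2: now -x*sin(2*x)/2 + ∫(sin(2*x)/2) dx.
Step 2. Evaluate the standard form: now -x*sin(2*x)/2 - cos(2*x)/4.
Answer: -x*sin(2*x)/2 - cos(2*x)/4.


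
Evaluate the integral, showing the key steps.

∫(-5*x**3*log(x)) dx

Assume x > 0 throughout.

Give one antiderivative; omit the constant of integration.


Step 1. Integrate ∫(-5*x**3*log(x)) dx by parts with u = log(x), dv = (-5*x**3) dx, so v = -5*x**4/4 [assuming x > 0]: now -5*x**4*log(x)/4 + ∫(5*x**3/4) dx.
Step 2. Evaluate the standard form: now -5*x**4*log(x)/4 + 5*x**4/16.
Answer: -5*x**4*log(x)/4 + 5*x**4/16.


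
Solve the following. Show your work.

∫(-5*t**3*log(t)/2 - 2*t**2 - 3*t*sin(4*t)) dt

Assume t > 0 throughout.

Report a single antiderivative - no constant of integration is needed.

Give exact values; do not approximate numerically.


Step 1. Rewrite: now ∫(-2*t**2) dt + ∫(-3*t*sin(4*t)) dt + ∫(-5*t**3*log(t)/2) dt.
Step 2. Integrate ∫(-5*t**3*log(t)/2) dt by parts with u = log(t), dv = (-5*t**3/2) dt, so v = -5*t**4/8 [assuming t > 0]: now -5*t**4*log(t)/8 + ∫(-2*t**2) dt + ∫(5*t**3/8) dt + ∫(-3*t*sin(4*t)) dt.
Step 3. Evaluate the standard form: now -5*t**4*log(t)/8 + 5*t**4/32 + ∫(-2*t**2) dt + ∫(-3*t*sin(4*t)) dt.
Step 4. Integrate ∫(-3*t*sin(4*t)) dt by parts with u = t, dv = (-3*sin(4*t)) dt, so v = 3*cos(4*t)/4: now -5*t**4*log(t)/8 + 5*t**4/32 + 3*t*cos(4*t)/4 + ∫(-2*t**2) dt + ∫(-3*cos(4*t)/4) dt.
Step 5. Evaluate the standard form: now -5*t**4*log(t)/8 + 5*t**4/32 + 3*t*cos(4*t)/4 - 3*sin(4*t)/16 + ∫(-2*t**2) dt.
Step 6. Evaluate the standard form: now -5*t**4*log(t)/8 + 5*t**4/32 - 2*t**3/3 + 3*t*cos(4*t)/4 - 3*sin(4*t)/16.
Answer: -5*t**4*log(t)/8 + 5*t**4/32 - 2*t**3/3 + 3*t*cos(4*t)/4 - 3*sin(4*t)/16.


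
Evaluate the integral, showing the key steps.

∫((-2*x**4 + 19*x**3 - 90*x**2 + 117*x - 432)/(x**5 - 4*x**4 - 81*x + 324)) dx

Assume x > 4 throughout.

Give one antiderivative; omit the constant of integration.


Step 1. Decompose ∫((-2*x**4 + 19*x**3 - 90*x**2 + 117*x - 432)/(x**5 - 4*x**4 - 81*x + 324)) dx by partial fractions, (-2*x**4 + 19*x**3 - 90*x**2 + 117*x - 432)/(x**5 - 4*x**4 - 81*x + 324) = 3/(x**2 + 9) - 3/(x + 3) + 5/(x - 3) - 4/(x - 4): now ∫(-4/(x - 4)) dx + ∫(5/(x - 3)) dx + ∫(-3/(x + 3)) dx + ∫(3/(x**2 + 9)) dx.
Step 2. Evaluate the standard form [assuming x > -3]: now -3*log(x + 3) + ∫(-4/(x - 4)) dx + ∫(5/(x - 3)) dx + ∫(3/(x**2 + 9)) dx.
Step 3. Evaluate the standard form [assuming x > 3]: now 5*log(x - 3) - 3*log(x + 3) + ∫(-4/(x - 4)) dx + ∫(3/(x**2 + 9)) dx.
Step 4. Evaluate the standard form [assuming x > 4]: now -4*log(x - 4) + 5*log(x - 3) - 3*log(x + 3) + ∫(3/(x**2 + 9)) dx.
Step 5. Evaluate the standard form: now -4*log(x - 4) + 5*log(x - 3) - 3*log(x + 3) + atan(x/3).
Answer: -4*log(x - 4) + 5*log(x - 3) - 3*log(x + 3) + atan(x/3).


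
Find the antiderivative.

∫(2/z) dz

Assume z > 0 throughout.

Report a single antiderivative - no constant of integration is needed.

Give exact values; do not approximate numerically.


Answer: 2*log(z).


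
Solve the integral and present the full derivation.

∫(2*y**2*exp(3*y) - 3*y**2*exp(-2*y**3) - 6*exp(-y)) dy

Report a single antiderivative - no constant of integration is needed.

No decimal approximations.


Step 1. Rewrite: now ∫(2*y**2*exp(3*y)) dy + ∫(-3*y**2*exp(-2*y**3)) dy + ∫(-6*exp(-y)) dy.
Step 2. Substitute u = y**3, turning ∫(-3*y**2*exp(-2*y**3)) dy into ∫(-exp(-2*u)) du: now ∫(2*y**2*exp(3*y)) dy + ∫(-exp(-2*u)) du + ∫(-6*exp(-y)) dy.
Step 3. Evaluate the standard form: now ∫(2*y**2*exp(3*y)) dy + ∫(-6*exp(-y)) dy + exp(-2*u)/2.
Step 4. Substitute back u = y**3: now ∫(2*y**2*exp(3*y)) dy + ∫(-6*exp(-y)) dy + exp(-2*y**3)/2.
Step 5. Integrate ∫(2*y**2*exp(3*y)) dy by parts with u = y**2, dv = (2*exp(3*y)) dy, so v = 2*exp(3*y)/3: now 2*y**2*exp(3*y)/3 + ∫(-4*y*exp(3*y)/3) dy + ∫(-6*exp(-y)) dy + exp(-2*y**3)/2.
Step 6. Integrate ∫(-4*y*exp(3*y)/3) dy by parts with u = y, dv = (-4*exp(3*y)/3) dy, so v = -4*exp(3*y)/9: now 2*y**2*exp(3*y)/3 - 4*y*exp(3*y)/9 + ∫(-6*exp(-y)) dy + ∫(4*exp(3*y)/9) dy + exp(-2*y**3)/2.
Step 7. Evaluate the standard form: now 2*y**2*exp(3*y)/3 - 4*y*exp(3*y)/9 + 4*exp(3*y)/27 + ∫(-6*exp(-y)) dy + exp(-2*y**3)/2.
Step 8. Evaluate the standard form: now 2*y**2*exp(3*y)/3 - 4*y*exp(3*y)/9 + 4*exp(3*y)/27 + exp(-2*y**3)/2 + 6*exp(-y).
Answer: 2*y**2*exp(3*y)/3 - 4*y*exp(3*y)/9 + 4*exp(3*y)/27 + exp(-2*y**3)/2 + 6*exp(-y).


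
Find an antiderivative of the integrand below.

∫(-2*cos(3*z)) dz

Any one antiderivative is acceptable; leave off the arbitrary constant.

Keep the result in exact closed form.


Answer: -2*sin(3*z)/3.


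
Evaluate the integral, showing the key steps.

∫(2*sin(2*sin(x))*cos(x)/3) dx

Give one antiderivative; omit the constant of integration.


Step 1. Substitute u = sin(x), turning ∫(2*sin(2*sin(x))*cos(x)/3) dx into ∫(2*sin(2*u)/3) du: now ∫(2*sin(2*u)/3) du.
Step 2. Evaluate the standard form: now -cos(2*u)/3.
Step 3. Substitute back u = sin(x): now -cos(2*sin(x))/3.
Answer: -cos(2*sin(x))/3.


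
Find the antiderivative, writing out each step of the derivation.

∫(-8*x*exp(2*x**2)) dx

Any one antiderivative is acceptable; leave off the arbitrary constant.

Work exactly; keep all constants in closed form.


Step 1. Substitute u = x**2, turning ∫(-8*x*exp(2*x**2)) dx into ∫(-4*exp(2*u)) du: now ∫(-4*exp(2*u)) du.
Step 2. Evaluate the standard form: now -2*exp(2*u).
Step 3. Substitute back u = x**2: now -2*exp(2*x**2).
Answer: -2*exp(2*x**2).


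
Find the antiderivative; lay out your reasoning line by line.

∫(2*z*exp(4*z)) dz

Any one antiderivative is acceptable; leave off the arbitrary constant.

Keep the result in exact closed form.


Step 1. Integrate ∫(2*z*exp(4*z)) dz by parts with u = z, dv = (2*exp(4*z)) dz, so v = exp(4*z)/2: now z*exp(4*z)/2 + ∫(-exp(4*z)/2) dz.
Step 2. Evaluate the standard form: now z*exp(4*z)/2 - exp(4*z)/8.
Answer: z*exp(4*z)/2 - exp(4*z)/8.


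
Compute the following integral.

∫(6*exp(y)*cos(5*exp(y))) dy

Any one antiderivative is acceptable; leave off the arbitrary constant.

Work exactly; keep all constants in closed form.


Answer: 6*sin(5*exp(y))/5.


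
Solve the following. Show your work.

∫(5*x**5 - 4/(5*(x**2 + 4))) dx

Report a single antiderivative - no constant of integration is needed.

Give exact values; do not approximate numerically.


Step 1. Rewrite: now ∫(5*x**5) dx + ∫(-4/(5*(x**2 + 4))) dx.
Step 2. Evaluate the standard form: now 5*x**6/6 + ∫(-4/(5*(x**2 + 4))) dx.
Step 3. Evaluate the standard form: now 5*x**6/6 - 2*atan(x/2)/5.
Answer: 5*x**6/6 - 2*atan(x/2)/5.


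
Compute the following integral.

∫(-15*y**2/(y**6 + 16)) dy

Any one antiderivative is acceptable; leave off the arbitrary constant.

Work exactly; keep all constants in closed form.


Answer: -5*atan(y**3/4)/4.


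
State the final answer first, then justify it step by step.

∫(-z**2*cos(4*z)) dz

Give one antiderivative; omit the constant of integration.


The answer is -z**2*sin(4*z)/4 - z*cos(4*z)/8 + sin(4*z)/32.
Step 1. Integrate ∫(-z**2*cos(4*z)) dz by parts with u = z**2, dv = (-cos(4*z)) dz, so v = -sin(4*z)/4: now -z**2*sin(4*z)/4 + ∫(z*sin(4*z)/2) dz.
Step 2. Integrate ∫(z*sin(4*z)/2) dz by parts with u = z, dv = (sin(4*z)/2) dz, so v = -cos(4*z)/8: now -z**2*sin(4*z)/4 - z*cos(4*z)/8 + ∫(cos(4*z)/8) dz.
Step 3. Evaluate the standard form: now -z**2*sin(4*z)/4 - z*cos(4*z)/8 + sin(4*z)/32.
Answer: -z**2*sin(4*z)/4 - z*cos(4*z)/8 + sin(4*z)/32.


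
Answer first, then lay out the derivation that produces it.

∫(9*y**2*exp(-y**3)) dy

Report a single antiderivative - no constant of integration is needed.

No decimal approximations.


The answer is -3*exp(-y**3).
Step 1. Substitute u = y**3, turning ∫(9*y**2*exp(-y**3)) dy into ∫(3*exp(-u)) du: now ∫(3*exp(-u)) du.
Step 2. Evaluate the standard form: now -3*exp(-u).
Step 3. Substitute back u = y**3: now -3*exp(-y**3).
Answer: -3*exp(-y**3).


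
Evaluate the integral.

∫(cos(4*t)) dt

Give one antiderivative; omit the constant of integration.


Answer: sin(4*t)/4.


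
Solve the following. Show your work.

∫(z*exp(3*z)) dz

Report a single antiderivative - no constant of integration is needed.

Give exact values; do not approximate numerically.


Step 1. Integrate ∫(z*exp(3*z)) dz by parts with u = z, dv = (exp(3*z)) dz, so v = exp(3*z)/3: now z*exp(3*z)/3 + ∫(-exp(3*z)/3) dz.
Step 2. Evaluate the standard form: now z*exp(3*z)/3 - exp(3*z)/9.
Answer: z*exp(3*z)/3 - exp(3*z)/9.


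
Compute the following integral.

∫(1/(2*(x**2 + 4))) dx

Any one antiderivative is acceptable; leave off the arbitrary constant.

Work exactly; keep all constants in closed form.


Answer: atan(x/2)/4.


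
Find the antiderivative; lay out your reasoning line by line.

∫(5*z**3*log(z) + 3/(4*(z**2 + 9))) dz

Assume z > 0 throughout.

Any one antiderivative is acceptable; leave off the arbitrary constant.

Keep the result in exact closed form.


Step 1. Rewrite: now ∫(5*z**3*log(z)) dz + ∫(3/(4*(z**2 + 9))) dz.
Step 2. Integrate ∫(5*z**3*log(z)) dz by parts with u = log(z), dv = (5*z**3) dz, so v = 5*z**4/4 [assuming z > 0]: now 5*z**4*log(z)/4 + ∫(-5*z**3/4) dz + ∫(3/(4*(z**2 + 9))) dz.
Step 3. Evaluate the standard form: now 5*z**4*log(z)/4 - 5*z**4/16 + ∫(3/(4*(z**2 + 9))) dz.
Step 4. Evaluate the standard form: now 5*z**4*log(z)/4 - 5*z**4/16 + atan(z/3)/4.
Answer: 5*z**4*log(z)/4 - 5*z**4/16 + atan(z/3)/4.


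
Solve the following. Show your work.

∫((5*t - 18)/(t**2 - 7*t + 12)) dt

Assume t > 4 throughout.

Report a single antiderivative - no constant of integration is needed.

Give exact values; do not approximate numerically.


Step 1. Decompose ∫((5*t - 18)/(t**2 - 7*t + 12)) dt by partial fractions, (5*t - 18)/(t**2 - 7*t + 12) = 3/(t - 3) + 2/(t - 4): now ∫(2/(t - 4)) dt + ∫(3/(t - 3)) dt.
Step 2. Evaluate the standard form [assuming t > 4]: now 2*log(t - 4) + ∫(3/(t - 3)) dt.
Step 3. Evaluate the standard form [assuming t > 3]: now 2*log(t - 4) + 3*log(t - 3).
Answer: 2*log(t - 4) + 3*log(t - 3).


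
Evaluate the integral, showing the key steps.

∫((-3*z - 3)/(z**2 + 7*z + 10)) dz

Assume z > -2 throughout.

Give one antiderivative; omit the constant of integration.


Step 1. Decompose ∫((-3*z - 3)/(z**2 + 7*z + 10)) dz by partial fractions, (-3*z - 3)/(z**2 + 7*z + 10) = -4/(z + 5) + 1/(z + 2): now ∫(1/(z + 2)) dz + ∫(-4/(z + 5)) dz.
Step 2. Evaluate the standard form [assuming z > -5]: now -4*log(z + 5) + ∫(1/(z + 2)) dz.
Step 3. Evaluate the standard form [assuming z > -2]: now log(z + 2) - 4*log(z + 5).
Answer: log(z + 2) - 4*log(z + 5).


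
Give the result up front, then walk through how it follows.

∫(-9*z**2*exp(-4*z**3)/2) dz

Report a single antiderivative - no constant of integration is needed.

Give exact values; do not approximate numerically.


The answer is 3*exp(-4*z**3)/8.
Step 1. Substitute u = z**3, turning ∫(-9*z**2*exp(-4*z**3)/2) dz into ∫(-3*exp(-4*u)/2) du: now ∫(-3*exp(-4*u)/2) du.
Step 2. Evaluate the standard form: now 3*exp(-4*u)/8.
Step 3. Substitute back u = z**3: now 3*exp(-4*z**3)/8.
Answer: 3*exp(-4*z**3)/8.


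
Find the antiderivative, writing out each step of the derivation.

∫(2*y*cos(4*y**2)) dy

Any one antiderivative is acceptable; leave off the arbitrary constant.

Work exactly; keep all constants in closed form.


Step 1. Substitute u = y**2, turning ∫(2*y*cos(4*y**2)) dy into ∫(cos(4*u)) du: now ∫(cos(4*u)) du.
Step 2. Evaluate the standard form: now sin(4*u)/4.
Step 3. Substitute back u = y**2: now sin(4*y**2)/4.
Answer: sin(4*y**2)/4.


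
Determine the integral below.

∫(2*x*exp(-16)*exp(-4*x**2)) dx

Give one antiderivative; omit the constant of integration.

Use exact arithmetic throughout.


Answer: -exp(-4*x**2 - 16)/4.


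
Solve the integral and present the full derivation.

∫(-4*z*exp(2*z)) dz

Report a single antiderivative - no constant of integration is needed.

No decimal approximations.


Step 1. Integrate ∫(-4*z*exp(2*z)) dz by parts with u = z, dv = (-4*exp(2*z)) dz, so v = -2*exp(2*z): now -2*z*exp(2*z) + ∫(2*exp(2*z)) dz.
Step 2. Evaluate the standard form: now -2*z*exp(2*z) + exp(2*z).
Answer: -2*z*exp(2*z) + exp(2*z).


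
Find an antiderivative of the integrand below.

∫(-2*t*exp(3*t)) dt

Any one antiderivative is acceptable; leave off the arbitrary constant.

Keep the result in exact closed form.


Answer: -2*t*exp(3*t)/3 + 2*exp(3*t)/9.


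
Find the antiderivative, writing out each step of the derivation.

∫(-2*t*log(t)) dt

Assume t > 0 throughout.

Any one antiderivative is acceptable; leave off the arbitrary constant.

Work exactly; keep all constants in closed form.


Step 1. Integrate ∫(-2*t*log(t)) dt by parts with u = log(t), dv = (-2*t) dt, so v = -t**2 [assuming t > 0]: now -t**2*log(t) + ∫(t) dt.
Step 2. Evaluate the standard form: now -t**2*log(t) + t**2/2.
Answer: -t**2*log(t) + t**2/2.


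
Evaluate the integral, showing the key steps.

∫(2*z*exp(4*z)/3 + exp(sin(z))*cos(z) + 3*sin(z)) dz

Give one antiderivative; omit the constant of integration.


Step 1. Rewrite: now ∫(2*z*exp(4*z)/3) dz + ∫(exp(sin(z))*cos(z)) dz + ∫(3*sin(z)) dz.
Step 2. Integrate ∫(2*z*exp(4*z)/3) dz by parts with u = z, dv = (2*exp(4*z)/3) dz, so v = exp(4*z)/6: now z*exp(4*z)/6 + ∫(exp(sin(z))*cos(z)) dz + ∫(-exp(4*z)/6) dz + ∫(3*sin(z)) dz.
Step 3. Evaluate the standard form: now z*exp(4*z)/6 - exp(4*z)/24 + ∫(exp(sin(z))*cos(z)) dz + ∫(3*sin(z)) dz.
Step 4. Substitute u = sin(z), turning ∫(exp(sin(z))*cos(z)) dz into ∫(exp(u)) du: now z*exp(4*z)/6 - exp(4*z)/24 + ∫(exp(u)) du + ∫(3*sin(z)) dz.
Step 5. Evaluate the standard form: now z*exp(4*z)/6 + exp(u) - exp(4*z)/24 + ∫(3*sin(z)) dz.
Step 6. Substitute back u = sin(z): now z*exp(4*z)/6 - exp(4*z)/24 + exp(sin(z)) + ∫(3*sin(z)) dz.
Step 7. Evaluate the standard form: now z*exp(4*z)/6 - exp(4*z)/24 + exp(sin(z)) - 3*cos(z).
Answer: z*exp(4*z)/6 - exp(4*z)/24 + exp(sin(z)) - 3*cos(z).


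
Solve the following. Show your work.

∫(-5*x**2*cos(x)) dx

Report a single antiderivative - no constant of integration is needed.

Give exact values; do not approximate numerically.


Step 1. Integrate ∫(-5*x**2*cos(x)) dx by parts with u = x**2, dv = (-5*cos(x)) dx, so v = -5*sin(x): now -5*x**2*sin(x) + ∫(10*x*sin(x)) dx.
Step 2. Integrate ∫(10*x*sin(x)) dx by parts with u = x, dv = (10*sin(x)) dx, so v = -10*cos(x): now -5*x**2*sin(x) - 10*x*cos(x) + ∫(10*cos(x)) dx.
Step 3. Evaluate the standard form: now -5*x**2*sin(x) - 10*x*cos(x) + 10*sin(x).
Answer: -5*x**2*sin(x) - 10*x*cos(x) + 10*sin(x).


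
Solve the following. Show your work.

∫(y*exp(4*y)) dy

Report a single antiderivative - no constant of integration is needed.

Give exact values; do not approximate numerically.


Step 1. Integrate ∫(y*exp(4*y)) dy by parts with u = y, dv = (exp(4*y)) dy, so v = exp(4*y)/4: now y*exp(4*y)/4 + ∫(-exp(4*y)/4) dy.
Step 2. Evaluate the standard form: now y*exp(4*y)/4 - exp(4*y)/16.
Answer: y*exp(4*y)/4 - exp(4*y)/16.


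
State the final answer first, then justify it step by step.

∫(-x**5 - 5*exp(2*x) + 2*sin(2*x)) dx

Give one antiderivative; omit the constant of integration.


The answer is -x**6/6 - 5*exp(2*x)/2 - cos(2*x).
Step 1. Rewrite: now ∫(-x**5) dx + ∫(-5*exp(2*x)) dx + ∫(2*sin(2*x)) dx.
Step 2. Evaluate the standard form: now -x**6/6 + ∫(-5*exp(2*x)) dx + ∫(2*sin(2*x)) dx.
Step 3. Evaluate the standard form: now -x**6/6 - 5*exp(2*x)/2 + ∫(2*sin(2*x)) dx.
Step 4. Evaluate the standard form: now -x**6/6 - 5*exp(2*x)/2 - cos(2*x).
Answer: -x**6/6 - 5*exp(2*x)/2 - cos(2*x).


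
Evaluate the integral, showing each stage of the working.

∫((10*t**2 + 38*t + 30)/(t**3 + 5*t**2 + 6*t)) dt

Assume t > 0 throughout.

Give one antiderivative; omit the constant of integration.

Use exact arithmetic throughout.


Step 1. Decompose ∫((10*t**2 + 38*t + 30)/(t**3 + 5*t**2 + 6*t)) dt by partial fractions, (10*t**2 + 38*t + 30)/(t**3 + 5*t**2 + 6*t) = 2/(t + 3) + 3/(t + 2) + 5/t: now ∫(5/t) dt + ∫(3/(t + 2)) dt + ∫(2/(t + 3)) dt.
Step 2. Evaluate the standard form [assuming t > -2]: now 3*log(t + 2) + ∫(5/t) dt + ∫(2/(t + 3)) dt.
Step 3. Evaluate the standard form [assuming t > -3]: now 3*log(t + 2) + 2*log(t + 3) + ∫(5/t) dt.
Step 4. Evaluate the standard form [assuming t > 0]: now 5*log(t) + 3*log(t + 2) + 2*log(t + 3).
Answer: 5*log(t) + 3*log(t + 2) + 2*log(t + 3).


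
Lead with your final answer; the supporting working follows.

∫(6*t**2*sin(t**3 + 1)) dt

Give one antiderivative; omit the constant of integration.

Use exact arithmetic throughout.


The answer is -2*cos(t**3 + 1).
Step 1. Substitute u = t**3 + 1, turning ∫(6*t**2*sin(t**3 + 1)) dt into ∫(2*sin(u)) du: now ∫(2*sin(u)) du.
Step 2. Evaluate the standard form: now -2*cos(u).
Step 3. Substitute back u = t**3 + 1: now -2*cos(t**3 + 1).
Answer: -2*cos(t**3 + 1).


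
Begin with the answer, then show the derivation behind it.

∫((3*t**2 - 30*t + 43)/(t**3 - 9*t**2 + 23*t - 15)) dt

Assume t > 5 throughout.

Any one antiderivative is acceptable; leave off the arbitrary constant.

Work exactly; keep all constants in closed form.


The answer is -4*log(t - 5) + 5*log(t - 3) + 2*log(t - 1).
Step 1. Decompose ∫((3*t**2 - 30*t + 43)/(t**3 - 9*t**2 + 23*t - 15)) dt by partial fractions, (3*t**2 - 30*t + 43)/(t**3 - 9*t**2 + 23*t - 15) = 2/(t - 1) + 5/(t - 3) - 4/(t - 5): now ∫(-4/(t - 5)) dt + ∫(5/(t - 3)) dt + ∫(2/(t - 1)) dt.
Step 2. Evaluate the standard form [assuming t > 3]: now 5*log(t - 3) + ∫(-4/(t - 5)) dt + ∫(2/(t - 1)) dt.
Step 3. Evaluate the standard form [assuming t > 5]: now -4*log(t - 5) + 5*log(t - 3) + ∫(2/(t - 1)) dt.
Step 4. Evaluate the standard form [assuming t > 1]: now -4*log(t - 5) + 5*log(t - 3) + 2*log(t - 1).
Answer: -4*log(t - 5) + 5*log(t - 3) + 2*log(t - 1).


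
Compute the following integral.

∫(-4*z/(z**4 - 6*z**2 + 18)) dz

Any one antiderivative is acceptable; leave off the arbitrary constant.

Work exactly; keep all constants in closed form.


Answer: -2*atan(z**2/3 - 1)/3.


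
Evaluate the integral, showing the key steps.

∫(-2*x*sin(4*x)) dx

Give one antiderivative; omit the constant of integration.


Step 1. Integrate ∫(-2*x*sin(4*x)) dx by parts with u = x, dv = (-2*sin(4*x)) dx, so v = cos(4*x)/2: now x*cos(4*x)/2 + ∫(-cos(4*x)/2) dx.
Step 2. Evaluate the standard form: now x*cos(4*x)/2 - sin(4*x)/8.
Answer: x*cos(4*x)/2 - sin(4*x)/8.


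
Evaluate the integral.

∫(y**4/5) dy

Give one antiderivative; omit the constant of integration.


Answer: y**5/25.


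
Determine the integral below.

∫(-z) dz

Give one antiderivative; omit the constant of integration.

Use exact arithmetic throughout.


Answer: -z**2/2.


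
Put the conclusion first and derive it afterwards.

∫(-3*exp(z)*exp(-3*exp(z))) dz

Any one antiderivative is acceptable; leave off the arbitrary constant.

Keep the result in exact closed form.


The answer is exp(-3*exp(z)).
Step 1. Substitute u = exp(z), turning ∫(-3*exp(z)*exp(-3*exp(z))) dz into ∫(-3*exp(-3*u)) du: now ∫(-3*exp(-3*u)) du.
Step 2. Evaluate the standard form: now exp(-3*u).
Step 3. Substitute back u = exp(z): now exp(-3*exp(z)).
Answer: exp(-3*exp(z)).


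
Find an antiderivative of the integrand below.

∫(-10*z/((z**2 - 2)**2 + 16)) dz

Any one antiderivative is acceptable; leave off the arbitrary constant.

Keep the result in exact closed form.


Answer: -5*atan(z**2/4 - 1/2)/4.


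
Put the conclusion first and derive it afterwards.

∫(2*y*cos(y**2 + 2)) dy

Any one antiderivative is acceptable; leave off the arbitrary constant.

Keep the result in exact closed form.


The answer is sin(y**2 + 2).
Step 1. Substitute u = y**2 + 2, turning ∫(2*y*cos(y**2 + 2)) dy into ∫(cos(u)) du: now ∫(cos(u)) du.
Step 2. Evaluate the standard form: now sin(u).
Step 3. Substitute back u = y**2 + 2: now sin(y**2 + 2).
Answer: sin(y**2 + 2).


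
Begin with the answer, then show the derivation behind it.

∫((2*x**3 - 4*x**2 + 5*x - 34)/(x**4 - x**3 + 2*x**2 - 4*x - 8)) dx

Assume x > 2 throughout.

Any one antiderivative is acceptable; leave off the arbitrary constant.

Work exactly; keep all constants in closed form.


The answer is -log(x - 2) + 3*log(x + 1) + 3*atan(x/2)/2.
Step 1. Decompose ∫((2*x**3 - 4*x**2 + 5*x - 34)/(x**4 - x**3 + 2*x**2 - 4*x - 8)) dx by partial fractions, (2*x**3 - 4*x**2 + 5*x - 34)/(x**4 - x**3 + 2*x**2 - 4*x - 8) = 3/(x**2 + 4) + 3/(x + 1) - 1/(x - 2): now ∫(-1/(x - 2)) dx + ∫(3/(x + 1)) dx + ∫(3/(x**2 + 4)) dx.
Step 2. Evaluate the standard form [assuming x > 2]: now -log(x - 2) + ∫(3/(x + 1)) dx + ∫(3/(x**2 + 4)) dx.
Step 3. Evaluate the standard form [assuming x > -1]: now -log(x - 2) + 3*log(x + 1) + ∫(3/(x**2 + 4)) dx.
Step 4. Evaluate the standard form: now -log(x - 2) + 3*log(x + 1) + 3*atan(x/2)/2.
Answer: -log(x - 2) + 3*log(x + 1) + 3*atan(x/2)/2.


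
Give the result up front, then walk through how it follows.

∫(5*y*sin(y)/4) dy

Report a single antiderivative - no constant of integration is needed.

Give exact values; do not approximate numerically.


The answer is -5*y*cos(y)/4 + 5*sin(y)/4.
Step 1. Integrate ∫(5*y*sin(y)/4) dy by parts with u = y, dv = (5*sin(y)/4) dy, so v = -5*cos(y)/4: now -5*y*cos(y)/4 + ∫(5*cos(y)/4) dy.
Step 2. Evaluate the standard form: now -5*y*cos(y)/4 + 5*sin(y)/4.
Answer: -5*y*cos(y)/4 + 5*sin(y)/4.


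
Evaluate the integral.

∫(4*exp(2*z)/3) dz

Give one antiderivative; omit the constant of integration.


Answer: 2*exp(2*z)/3.


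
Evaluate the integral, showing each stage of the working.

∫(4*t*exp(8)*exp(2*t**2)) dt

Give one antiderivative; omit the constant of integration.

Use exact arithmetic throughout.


Step 1. Substitute u = t**2 + 4, turning ∫(4*t*exp(8)*exp(2*t**2)) dt into ∫(2*exp(2*u)) du: now ∫(2*exp(2*u)) du.
Step 2. Evaluate the standard form: now exp(2*u).
Step 3. Substitute back u = t**2 + 4: now exp(2*t**2 + 8).
Answer: exp(2*t**2 + 8).


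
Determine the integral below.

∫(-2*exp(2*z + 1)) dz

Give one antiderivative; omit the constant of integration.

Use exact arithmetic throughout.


Answer: -exp(2*z + 1).


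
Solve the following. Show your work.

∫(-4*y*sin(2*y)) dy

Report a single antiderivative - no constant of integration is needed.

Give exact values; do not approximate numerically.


Step 1. Integrate ∫(-4*y*sin(2*y)) dy by parts with u = y, dv = (-4*sin(2*y)) dy, so v = 2*cos(2*y): now 2*y*cos(2*y) + ∫(-2*cos(2*y)) dy.
Step 2. Evaluate the standard form: now 2*y*cos(2*y) - sin(2*y).
Answer: 2*y*cos(2*y) - sin(2*y).


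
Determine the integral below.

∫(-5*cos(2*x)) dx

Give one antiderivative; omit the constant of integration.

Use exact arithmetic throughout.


Answer: -5*sin(2*x)/2.


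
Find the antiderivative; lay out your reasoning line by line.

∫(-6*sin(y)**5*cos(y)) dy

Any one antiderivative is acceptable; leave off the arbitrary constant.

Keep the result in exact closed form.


Step 1. Substitute u = sin(y), turning ∫(-6*sin(y)**5*cos(y)) dy into ∫(-6*u**5) du: now ∫(-6*u**5) du.
Step 2. Evaluate the standard form: now -u**6.
Step 3. Substitute back u = sin(y): now -sin(y)**6.
Answer: -sin(y)**6.


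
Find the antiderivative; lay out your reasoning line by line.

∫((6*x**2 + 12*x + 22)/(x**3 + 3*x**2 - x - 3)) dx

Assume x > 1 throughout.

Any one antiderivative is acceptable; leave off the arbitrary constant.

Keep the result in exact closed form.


Step 1. Decompose ∫((6*x**2 + 12*x + 22)/(x**3 + 3*x**2 - x - 3)) dx by partial fractions, (6*x**2 + 12*x + 22)/(x**3 + 3*x**2 - x - 3) = 5/(x + 3) - 4/(x + 1) + 5/(x - 1): now ∫(5/(x - 1)) dx + ∫(-4/(x + 1)) dx + ∫(5/(x + 3)) dx.
Step 2. Evaluate the standard form [assuming x > 1]: now 5*log(x - 1) + ∫(-4/(x + 1)) dx + ∫(5/(x + 3)) dx.
Step 3. Evaluate the standard form [assuming x > -1]: now 5*log(x - 1) - 4*log(x + 1) + ∫(5/(x + 3)) dx.
Step 4. Evaluate the standard form [assuming x > -3]: now 5*log(x - 1) - 4*log(x + 1) + 5*log(x + 3).
Answer: 5*log(x - 1) - 4*log(x + 1) + 5*log(x + 3).


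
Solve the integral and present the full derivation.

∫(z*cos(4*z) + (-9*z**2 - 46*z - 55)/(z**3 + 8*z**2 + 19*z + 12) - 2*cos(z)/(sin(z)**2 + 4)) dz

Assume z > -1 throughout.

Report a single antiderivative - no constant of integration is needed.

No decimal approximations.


Step 1. Rewrite: now ∫(z*cos(4*z)) dz + ∫(-2*cos(z)/(sin(z)**2 + 4)) dz + ∫((-9*z**2 - 46*z - 55)/(z**3 + 8*z**2 + 19*z + 12)) dz.
Step 2. Decompose ∫((-9*z**2 - 46*z - 55)/(z**3 + 8*z**2 + 19*z + 12)) dz by partial fractions, (-9*z**2 - 46*z - 55)/(z**3 + 8*z**2 + 19*z + 12) = -5/(z + 4) - 1/(z + 3) - 3/(z + 1): now ∫(z*cos(4*z)) dz + ∫(-2*cos(z)/(sin(z)**2 + 4)) dz + ∫(-3/(z + 1)) dz + ∫(-1/(z + 3)) dz + ∫(-5/(z + 4)) dz.
Step 3. Evaluate the standard form [assuming z > -4]: now -5*log(z + 4) + ∫(z*cos(4*z)) dz + ∫(-2*cos(z)/(sin(z)**2 + 4)) dz + ∫(-3/(z + 1)) dz + ∫(-1/(z + 3)) dz.
Step 4. Evaluate the standard form [assuming z > -3]: now -log(z + 3) - 5*log(z + 4) + ∫(z*cos(4*z)) dz + ∫(-2*cos(z)/(sin(z)**2 + 4)) dz + ∫(-3/(z + 1)) dz.
Step 5. Evaluate the standard form [assuming z > -1]: now -3*log(z + 1) - log(z + 3) - 5*log(z + 4) + ∫(z*cos(4*z)) dz + ∫(-2*cos(z)/(sin(z)**2 + 4)) dz.
Step 6. Substitute u = sin(z), turning ∫(-2*cos(z)/(sin(z)**2 + 4)) dz into ∫(-2/(u**2 + 4)) du: now -3*log(z + 1) - log(z + 3) - 5*log(z + 4) + ∫(z*cos(4*z)) dz + ∫(-2/(u**2 + 4)) du.
Step 7. Evaluate the standard form: now -3*log(z + 1) - log(z + 3) - 5*log(z + 4) - atan(u/2) + ∫(z*cos(4*z)) dz.
Step 8. Substitute back u = sin(z): now -3*log(z + 1) - log(z + 3) - 5*log(z + 4) - atan(sin(z)/2) + ∫(z*cos(4*z)) dz.
Step 9. Integrate ∫(z*cos(4*z)) dz by parts with u = z, dv = (cos(4*z)) dz, so v = sin(4*z)/4: now z*sin(4*z)/4 - 3*log(z + 1) - log(z + 3) - 5*log(z + 4) - atan(sin(z)/2) + ∫(-sin(4*z)/4) dz.
Step 10. Evaluate the standard form: now z*sin(4*z)/4 - 3*log(z + 1) - log(z + 3) - 5*log(z + 4) + cos(4*z)/16 - atan(sin(z)/2).
Answer: z*sin(4*z)/4 - 3*log(z + 1) - log(z + 3) - 5*log(z + 4) + cos(4*z)/16 - atan(sin(z)/2).


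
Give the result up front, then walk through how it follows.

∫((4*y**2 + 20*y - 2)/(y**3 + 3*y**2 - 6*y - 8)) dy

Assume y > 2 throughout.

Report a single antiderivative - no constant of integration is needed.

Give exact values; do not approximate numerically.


The answer is 3*log(y - 2) + 2*log(y + 1) - log(y + 4).
Step 1. Decompose ∫((4*y**2 + 20*y - 2)/(y**3 + 3*y**2 - 6*y - 8)) dy by partial fractions, (4*y**2 + 20*y - 2)/(y**3 + 3*y**2 - 6*y - 8) = -1/(y + 4) + 2/(y + 1) + 3/(y - 2): now ∫(3/(y - 2)) dy + ∫(2/(y + 1)) dy + ∫(-1/(y + 4)) dy.
Step 2. Evaluate the standard form [assuming y > -1]: now 2*log(y + 1) + ∫(3/(y - 2)) dy + ∫(-1/(y + 4)) dy.
Step 3. Evaluate the standard form [assuming y > -4]: now 2*log(y + 1) - log(y + 4) + ∫(3/(y - 2)) dy.
Step 4. Evaluate the standard form [assuming y > 2]: now 3*log(y - 2) + 2*log(y + 1) - log(y + 4).
Answer: 3*log(y - 2) + 2*log(y + 1) - log(y + 4).


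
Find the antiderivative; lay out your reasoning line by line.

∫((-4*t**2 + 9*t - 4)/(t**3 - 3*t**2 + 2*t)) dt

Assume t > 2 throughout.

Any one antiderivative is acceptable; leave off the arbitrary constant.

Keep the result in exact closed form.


Step 1. Decompose ∫((-4*t**2 + 9*t - 4)/(t**3 - 3*t**2 + 2*t)) dt by partial fractions, (-4*t**2 + 9*t - 4)/(t**3 - 3*t**2 + 2*t) = -1/(t - 1) - 1/(t - 2) - 2/t: now ∫(-2/t) dt + ∫(-1/(t - 2)) dt + ∫(-1/(t - 1)) dt.
Step 2. Evaluate the standard form [assuming t > 1]: now -log(t - 1) + ∫(-2/t) dt + ∫(-1/(t - 2)) dt.
Step 3. Evaluate the standard form [assuming t > 2]: now -log(t - 2) - log(t - 1) + ∫(-2/t) dt.
Step 4. Evaluate the standard form [assuming t > 0]: now -2*log(t) - log(t - 2) - log(t - 1).
Answer: -2*log(t) - log(t - 2) - log(t - 1).


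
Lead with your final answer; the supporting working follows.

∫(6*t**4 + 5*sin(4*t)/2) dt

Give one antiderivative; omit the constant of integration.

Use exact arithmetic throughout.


The answer is 6*t**5/5 - 5*cos(4*t)/8.
Step 1. Rewrite: now ∫(6*t**4) dt + ∫(5*sin(4*t)/2) dt.
Step 2. Evaluate the standard form: now 6*t**5/5 + ∫(5*sin(4*t)/2) dt.
Step 3. Evaluate the standard form: now 6*t**5/5 - 5*cos(4*t)/8.
Answer: 6*t**5/5 - 5*cos(4*t)/8.
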